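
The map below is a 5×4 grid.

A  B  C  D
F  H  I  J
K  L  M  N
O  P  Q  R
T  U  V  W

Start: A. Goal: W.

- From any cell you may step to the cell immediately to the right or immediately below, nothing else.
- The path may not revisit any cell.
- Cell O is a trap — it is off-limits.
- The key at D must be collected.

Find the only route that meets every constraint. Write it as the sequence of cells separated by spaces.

A B C D J N R W

Moves only go right or down, so the column and row indices never decrease.
Route from A: right 3 to D, down 4 to W — 7 moves in all.
Check: all required cells visited.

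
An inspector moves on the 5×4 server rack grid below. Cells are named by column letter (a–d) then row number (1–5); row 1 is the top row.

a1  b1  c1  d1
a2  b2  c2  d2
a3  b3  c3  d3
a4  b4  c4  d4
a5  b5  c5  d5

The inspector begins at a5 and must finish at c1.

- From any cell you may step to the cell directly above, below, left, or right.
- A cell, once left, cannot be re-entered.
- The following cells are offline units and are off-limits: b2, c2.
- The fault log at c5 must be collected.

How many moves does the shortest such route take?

Any route passes through c5 somewhere between a5 and c1. Summing Manhattan distances along the two legs (a5 → c5 → c1) gives a lower bound of 2 + 4 = 6 moves.
That bound ignores the blocked cells. Measuring each leg by the fewest moves that actually steer around them (a5→c5: 2; c5→c1: 6) raises the lower bound to 8.
A route of 8 moves exists: a5 → b5 → c5 → c4 → c3 → d3 → d2 → d1 → c1.
Since 8 matches that lower bound, it is optimal.

8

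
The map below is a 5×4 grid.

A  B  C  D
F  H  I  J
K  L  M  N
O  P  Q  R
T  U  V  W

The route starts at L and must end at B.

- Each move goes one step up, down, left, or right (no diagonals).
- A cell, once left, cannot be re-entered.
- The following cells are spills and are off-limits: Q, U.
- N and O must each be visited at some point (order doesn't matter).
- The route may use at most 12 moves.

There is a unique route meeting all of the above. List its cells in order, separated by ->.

The budget equals the shortest possible length, so every move has to be on a shortest route through the required cells.
Route from L: down 1 to P, left 1 to O, up 2 to F, right 2 to I, down 1 to M, right 1 to N, up 2 to D, left 2 to B — 12 moves in all.
Check: all required cells visited; 12 ≤ 12 moves.

L -> P -> O -> K -> F -> H -> I -> M -> N -> J -> D -> C -> B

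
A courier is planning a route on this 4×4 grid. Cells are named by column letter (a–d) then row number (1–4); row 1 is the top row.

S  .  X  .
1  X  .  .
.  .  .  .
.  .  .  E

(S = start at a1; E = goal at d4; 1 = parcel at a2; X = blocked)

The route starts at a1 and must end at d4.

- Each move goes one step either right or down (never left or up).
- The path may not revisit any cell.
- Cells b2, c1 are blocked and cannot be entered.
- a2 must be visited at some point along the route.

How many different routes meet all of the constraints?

4

A right/down-only route from a1 to d4 makes exactly 3 down-moves and 3 right-moves in some order.
With no other constraints that would be C(6,3) = 20 routes.
Split at a2 and multiply the segment counts (each segment already excludes blocked cells): a1→a2: 1; a2→d4: 4; product = 4.
That gives 4 routes.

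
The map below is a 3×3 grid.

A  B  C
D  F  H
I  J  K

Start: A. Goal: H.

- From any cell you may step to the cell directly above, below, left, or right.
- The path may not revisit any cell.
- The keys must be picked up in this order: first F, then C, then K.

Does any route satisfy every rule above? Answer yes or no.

no

Even ignoring the required order, no revisit-free route from A to H manages to pass through all of F, C, and K: branching out from A, every path either misses one of them or, having collected them, can no longer reach H without re-entering a cell.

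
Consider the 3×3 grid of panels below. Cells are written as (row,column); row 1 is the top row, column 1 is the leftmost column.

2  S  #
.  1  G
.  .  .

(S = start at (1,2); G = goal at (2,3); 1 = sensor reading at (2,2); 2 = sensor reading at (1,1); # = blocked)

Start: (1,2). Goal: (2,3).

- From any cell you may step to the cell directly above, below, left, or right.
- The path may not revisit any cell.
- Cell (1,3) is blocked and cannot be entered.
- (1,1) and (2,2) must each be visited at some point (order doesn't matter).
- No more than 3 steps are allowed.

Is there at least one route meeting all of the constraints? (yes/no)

Even ignoring the no-revisit rule, getting from (1,2) to (2,3), taking the cheapest ordering (1,2) → (1,1) → (2,2) → (2,3) needs at least 1 + 2 + 1 = 4 moves (Manhattan distance per leg), which exceeds the 3-move limit.

no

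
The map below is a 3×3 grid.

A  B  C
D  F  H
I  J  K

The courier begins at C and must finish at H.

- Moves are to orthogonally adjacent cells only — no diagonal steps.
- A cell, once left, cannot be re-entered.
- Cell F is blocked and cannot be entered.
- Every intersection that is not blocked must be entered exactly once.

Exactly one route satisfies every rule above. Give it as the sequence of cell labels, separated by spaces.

C B A D I J K H

Need to visit all 8 open cells exactly once, starting at C and ending at H.
Cell B has only two open neighbours (A and C), so the path must pass straight through it: one of those is the cell it's entered from and the other is where it exits.
Route from C: 2× left (reaching A), 2× down (reaching I), 2× right (reaching K), up to H — 7 moves in all.
Check: all 8 open cells covered.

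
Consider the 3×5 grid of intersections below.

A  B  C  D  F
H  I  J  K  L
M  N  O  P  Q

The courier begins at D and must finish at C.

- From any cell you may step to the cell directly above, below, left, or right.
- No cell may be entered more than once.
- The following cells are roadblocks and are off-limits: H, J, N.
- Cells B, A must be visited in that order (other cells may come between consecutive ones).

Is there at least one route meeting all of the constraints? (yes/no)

A must be visited but has only one open neighbour (B), and it is neither the start nor the goal — the route would have to enter and leave through B, re-entering it.

no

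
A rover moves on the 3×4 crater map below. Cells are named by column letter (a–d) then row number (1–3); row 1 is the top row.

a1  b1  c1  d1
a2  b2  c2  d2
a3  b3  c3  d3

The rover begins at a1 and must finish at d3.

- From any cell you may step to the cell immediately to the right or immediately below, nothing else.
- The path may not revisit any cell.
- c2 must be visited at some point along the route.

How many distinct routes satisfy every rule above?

6

A right/down-only route from a1 to d3 makes exactly 2 down-moves and 3 right-moves in some order.
With no other constraints that would be C(5,2) = 10 routes.
Split at c2 and multiply the segment counts: a1→c2: 3; c2→d3: 2; product = 6.
That gives 6 routes.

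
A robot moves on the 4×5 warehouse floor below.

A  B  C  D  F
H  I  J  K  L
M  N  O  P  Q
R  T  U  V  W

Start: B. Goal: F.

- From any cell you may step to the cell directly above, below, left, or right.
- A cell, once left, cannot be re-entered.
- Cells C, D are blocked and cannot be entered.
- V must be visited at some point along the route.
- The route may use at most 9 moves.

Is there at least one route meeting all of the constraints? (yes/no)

yes

One route that works: B → I → N → T → U → V → P → K → L → F.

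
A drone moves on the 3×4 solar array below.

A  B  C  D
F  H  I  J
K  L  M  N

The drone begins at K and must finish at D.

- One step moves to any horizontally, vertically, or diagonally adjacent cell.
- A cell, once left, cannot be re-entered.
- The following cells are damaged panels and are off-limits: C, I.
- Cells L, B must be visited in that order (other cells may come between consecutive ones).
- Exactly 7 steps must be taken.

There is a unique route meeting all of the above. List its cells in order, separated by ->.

K -> L -> F -> B -> H -> M -> J -> D

The waypoints must appear in the order L, B, with no cell reused.
Route from K: right 1 to L, up-left 1 to F, up-right 1 to B, down 1 to H, down-right 1 to M, up-right 1 to J, up 1 to D — 7 moves in all.
Check: order respected (L at step 1, B at step 3); 7 moves as required.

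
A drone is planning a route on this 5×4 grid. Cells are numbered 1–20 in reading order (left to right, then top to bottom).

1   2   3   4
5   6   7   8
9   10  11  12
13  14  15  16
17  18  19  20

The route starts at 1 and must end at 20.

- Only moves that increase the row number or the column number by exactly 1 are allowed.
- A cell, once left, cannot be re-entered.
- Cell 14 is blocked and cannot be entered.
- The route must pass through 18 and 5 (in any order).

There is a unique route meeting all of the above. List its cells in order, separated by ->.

Moves only go right or down, so the column and row indices never decrease.
Route from 1: 4× down (reaching 17), 3× right (reaching 20) — 7 moves in all.
Check: all required cells visited.

1 -> 5 -> 9 -> 13 -> 17 -> 18 -> 19 -> 20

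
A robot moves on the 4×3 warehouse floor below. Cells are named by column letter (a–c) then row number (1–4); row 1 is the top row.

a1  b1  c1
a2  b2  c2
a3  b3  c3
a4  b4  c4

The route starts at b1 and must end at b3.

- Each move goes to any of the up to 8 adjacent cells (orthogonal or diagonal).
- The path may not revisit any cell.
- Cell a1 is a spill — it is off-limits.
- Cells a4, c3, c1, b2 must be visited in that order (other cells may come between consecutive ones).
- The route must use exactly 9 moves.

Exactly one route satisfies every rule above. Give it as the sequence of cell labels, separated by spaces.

The waypoints must appear in the order a4, c3, c1, b2, with no cell reused.
Route from b1: down-left 1 to a2, down 2 to a4, right 1 to b4, up-right 1 to c3, up 2 to c1, down-left 1 to b2, down 1 to b3 — 9 moves in all.
Check: order respected (a4 at step 3, c3 at step 5, c1 at step 7, b2 at step 8); 9 moves as required.

b1 a2 a3 a4 b4 c3 c2 c1 b2 b3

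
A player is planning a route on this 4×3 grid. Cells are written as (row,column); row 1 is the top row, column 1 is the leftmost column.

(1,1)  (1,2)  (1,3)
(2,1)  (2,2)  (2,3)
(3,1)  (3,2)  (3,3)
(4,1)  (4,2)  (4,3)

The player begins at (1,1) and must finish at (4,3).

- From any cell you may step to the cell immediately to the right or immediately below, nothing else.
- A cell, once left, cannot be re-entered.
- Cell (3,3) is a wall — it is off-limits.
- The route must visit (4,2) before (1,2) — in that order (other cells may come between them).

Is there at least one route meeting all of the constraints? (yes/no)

(1,2) lies above (4,2), so going from (4,2) to (1,2) would need an upward move — but moves only go right/down, so (4,2) cannot be visited before (1,2).

no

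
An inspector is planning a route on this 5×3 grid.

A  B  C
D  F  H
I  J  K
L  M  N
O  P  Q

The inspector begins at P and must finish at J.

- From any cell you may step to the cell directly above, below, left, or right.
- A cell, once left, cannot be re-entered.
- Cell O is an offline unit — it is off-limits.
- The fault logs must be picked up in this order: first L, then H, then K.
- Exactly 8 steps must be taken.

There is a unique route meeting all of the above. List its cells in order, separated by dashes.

The waypoints must appear in the order L, H, K, with no cell reused.
Route from P: up 1 to M, left 1 to L, up 2 to D, right 2 to H, down 1 to K, left 1 to J — 8 moves in all.
Check: order respected (L at step 2, H at step 6, K at step 7); 8 moves as required.

P - M - L - I - D - F - H - K - J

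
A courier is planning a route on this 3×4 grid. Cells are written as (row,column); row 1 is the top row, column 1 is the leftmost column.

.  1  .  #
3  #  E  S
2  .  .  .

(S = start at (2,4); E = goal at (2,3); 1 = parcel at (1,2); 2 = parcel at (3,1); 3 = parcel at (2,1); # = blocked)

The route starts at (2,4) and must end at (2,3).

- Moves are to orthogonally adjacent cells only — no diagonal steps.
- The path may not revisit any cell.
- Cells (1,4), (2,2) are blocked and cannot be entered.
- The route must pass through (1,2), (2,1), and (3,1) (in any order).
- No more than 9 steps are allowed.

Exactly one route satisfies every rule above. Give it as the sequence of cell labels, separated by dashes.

The 9-move cap with required stops at (1,2), (2,1), (3,1) leaves no slack for detours.
Route from (2,4): down 1 to (3,4), left 3 to (3,1), up 2 to (1,1), right 2 to (1,3), down 1 to (2,3) — 9 moves in all.
Check: all required cells visited; 9 ≤ 9 moves.

(2,4) - (3,4) - (3,3) - (3,2) - (3,1) - (2,1) - (1,1) - (1,2) - (1,3) - (2,3)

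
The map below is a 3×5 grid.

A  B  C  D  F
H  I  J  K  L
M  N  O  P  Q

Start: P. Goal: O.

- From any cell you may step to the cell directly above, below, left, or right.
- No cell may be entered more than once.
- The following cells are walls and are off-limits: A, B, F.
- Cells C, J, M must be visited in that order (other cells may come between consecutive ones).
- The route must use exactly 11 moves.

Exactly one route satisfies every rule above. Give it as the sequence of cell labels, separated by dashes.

P - Q - L - K - D - C - J - I - H - M - N - O

The waypoints must appear in the order C, J, M, with no cell reused.
Route from P: right 1 to Q, up 1 to L, left 1 to K, up 1 to D, left 1 to C, down 1 to J, left 2 to H, down 1 to M, right 2 to O — 11 moves in all.
Check: order respected (C at step 5, J at step 6, M at step 9); 11 moves as required.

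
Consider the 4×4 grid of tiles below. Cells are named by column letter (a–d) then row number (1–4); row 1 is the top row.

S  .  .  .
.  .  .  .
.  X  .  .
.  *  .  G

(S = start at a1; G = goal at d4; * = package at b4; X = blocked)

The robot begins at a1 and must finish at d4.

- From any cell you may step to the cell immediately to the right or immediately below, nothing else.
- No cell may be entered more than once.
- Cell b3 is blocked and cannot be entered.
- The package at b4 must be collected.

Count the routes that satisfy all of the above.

A right/down-only route from a1 to d4 makes exactly 3 down-moves and 3 right-moves in some order.
With no other constraints that would be C(6,3) = 20 routes.
Split at b4 and multiply the segment counts (each segment already excludes blocked cells): a1→b4: 1; b4→d4: 1; product = 1.
That gives 1 route.

1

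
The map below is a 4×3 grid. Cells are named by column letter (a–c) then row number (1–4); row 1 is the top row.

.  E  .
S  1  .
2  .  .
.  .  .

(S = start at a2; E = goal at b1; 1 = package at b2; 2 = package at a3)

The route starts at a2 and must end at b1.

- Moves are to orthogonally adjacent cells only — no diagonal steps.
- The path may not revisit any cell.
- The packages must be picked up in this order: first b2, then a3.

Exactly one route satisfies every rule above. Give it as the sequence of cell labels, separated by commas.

The waypoints must appear in the order b2, a3, with no cell reused.
Route from a2: right to b2, down to b3, left to a3, down to a4, 2× right (reaching c4), 3× up (reaching c1), left to b1 — 10 moves in all.
Check: order respected (1 at step 1, 2 at step 3).

a2, b2, b3, a3, a4, b4, c4, c3, c2, c1, b1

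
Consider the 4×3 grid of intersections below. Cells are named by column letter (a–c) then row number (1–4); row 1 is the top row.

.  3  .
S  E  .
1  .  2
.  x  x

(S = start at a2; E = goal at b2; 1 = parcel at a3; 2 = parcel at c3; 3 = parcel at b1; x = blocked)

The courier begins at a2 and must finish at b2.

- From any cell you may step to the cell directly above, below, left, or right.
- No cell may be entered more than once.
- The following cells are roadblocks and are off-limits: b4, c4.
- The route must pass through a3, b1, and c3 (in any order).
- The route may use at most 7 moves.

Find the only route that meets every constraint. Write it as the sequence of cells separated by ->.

Any route must reach a3, b1, and c3 and still end at b2 within 7 moves, so the order of the required stops is forced.
Route from a2: down to a3, 2× right (reaching c3), 2× up (reaching c1), left to b1, down to b2 — 7 moves in all.
Check: all required cells visited; 7 ≤ 7 moves.

a2 -> a3 -> b3 -> c3 -> c2 -> c1 -> b1 -> b2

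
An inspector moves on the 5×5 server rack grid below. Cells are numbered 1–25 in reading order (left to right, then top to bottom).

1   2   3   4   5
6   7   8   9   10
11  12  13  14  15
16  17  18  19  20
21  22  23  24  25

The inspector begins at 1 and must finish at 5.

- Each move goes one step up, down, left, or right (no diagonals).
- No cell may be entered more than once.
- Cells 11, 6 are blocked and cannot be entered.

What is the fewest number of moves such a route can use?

4

The Manhattan distance from 1 to 5 is |1−1| + |1−5| = 4, so at least 4 moves are needed.
A route of 4 moves achieves this: 1 → 2 → 3 → 4 → 5.
Since 4 matches the lower bound, it is optimal.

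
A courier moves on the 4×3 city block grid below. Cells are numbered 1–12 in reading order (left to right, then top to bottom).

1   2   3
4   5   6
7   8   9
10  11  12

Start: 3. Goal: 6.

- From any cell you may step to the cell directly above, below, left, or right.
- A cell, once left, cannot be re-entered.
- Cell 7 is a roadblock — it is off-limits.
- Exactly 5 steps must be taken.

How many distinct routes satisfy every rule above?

2

Need simple routes of exactly 5 moves from 3 to 6 (Manhattan distance 1, so 2 moves are spent on a detour and 2 undoing it).
Enumerating: 3 2 5 8 9 6 | 3 2 1 4 5 6.
That gives 2 routes.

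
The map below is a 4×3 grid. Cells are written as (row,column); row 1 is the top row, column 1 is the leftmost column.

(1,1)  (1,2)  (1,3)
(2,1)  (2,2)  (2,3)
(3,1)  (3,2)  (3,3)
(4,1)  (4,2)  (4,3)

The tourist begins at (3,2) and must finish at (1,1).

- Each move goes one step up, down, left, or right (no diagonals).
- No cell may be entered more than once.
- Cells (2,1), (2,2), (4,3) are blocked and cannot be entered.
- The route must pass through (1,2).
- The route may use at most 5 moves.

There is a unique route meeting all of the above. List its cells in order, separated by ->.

The 5-move cap with required stops at (1,2) leaves no slack for detours.
Route from (3,2): right 1 to (3,3), up 2 to (1,3), left 2 to (1,1) — 5 moves in all.
Check: all required cells visited; 5 ≤ 5 moves.

(3,2) -> (3,3) -> (2,3) -> (1,3) -> (1,2) -> (1,1)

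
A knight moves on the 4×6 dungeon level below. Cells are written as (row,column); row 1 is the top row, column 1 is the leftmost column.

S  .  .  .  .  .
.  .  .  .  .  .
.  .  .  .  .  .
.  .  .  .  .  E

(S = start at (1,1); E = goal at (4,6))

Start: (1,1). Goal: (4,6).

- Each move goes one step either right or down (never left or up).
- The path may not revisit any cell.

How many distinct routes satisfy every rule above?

56

A right/down-only route from (1,1) to (4,6) makes exactly 3 down-moves and 5 right-moves in some order.
With no other constraints that would be C(8,3) = 56 routes.
That gives 56 routes.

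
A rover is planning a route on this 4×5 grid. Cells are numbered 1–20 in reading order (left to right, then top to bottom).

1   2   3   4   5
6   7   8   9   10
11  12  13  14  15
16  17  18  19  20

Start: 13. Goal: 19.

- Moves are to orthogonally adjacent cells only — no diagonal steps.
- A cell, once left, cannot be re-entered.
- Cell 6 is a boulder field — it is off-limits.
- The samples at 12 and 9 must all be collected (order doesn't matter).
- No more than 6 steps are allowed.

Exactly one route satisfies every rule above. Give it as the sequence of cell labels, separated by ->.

13 -> 12 -> 7 -> 8 -> 9 -> 14 -> 19

Any route must reach 12 and 9 and still end at 19 within 6 moves, so the order of the required stops is forced.
Route from 13: left to 12, up to 7, 2× right (reaching 9), 2× down (reaching 19) — 6 moves in all.
Check: all required cells visited; 6 ≤ 6 moves.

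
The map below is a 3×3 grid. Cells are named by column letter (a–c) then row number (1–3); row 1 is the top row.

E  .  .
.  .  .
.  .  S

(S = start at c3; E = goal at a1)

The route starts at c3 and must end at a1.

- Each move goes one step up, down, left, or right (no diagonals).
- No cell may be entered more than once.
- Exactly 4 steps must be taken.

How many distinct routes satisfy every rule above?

6

Need simple routes of exactly 4 moves from c3 to a1 (Manhattan distance 4, so 0 moves are spent on a detour and 0 undoing it).
Enumerating: c3 c2 c1 b1 a1 | c3 c2 b2 b1 a1 | c3 c2 b2 a2 a1 | c3 b3 b2 b1 a1 | c3 b3 b2 a2 a1 | c3 b3 a3 a2 a1.
That gives 6 routes.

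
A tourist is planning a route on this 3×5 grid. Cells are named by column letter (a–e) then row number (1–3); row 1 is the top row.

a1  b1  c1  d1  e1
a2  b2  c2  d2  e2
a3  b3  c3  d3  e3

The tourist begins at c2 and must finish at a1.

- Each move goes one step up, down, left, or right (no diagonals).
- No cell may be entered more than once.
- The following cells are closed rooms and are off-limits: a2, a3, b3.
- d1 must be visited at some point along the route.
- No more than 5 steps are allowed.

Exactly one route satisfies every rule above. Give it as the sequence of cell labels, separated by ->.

The 5-move cap with required stops at d1 leaves no slack for detours.
Route from c2: right to d2, up to d1, 3× left (reaching a1) — 5 moves in all.
Check: all required cells visited; 5 ≤ 5 moves.

c2 -> d2 -> d1 -> c1 -> b1 -> a1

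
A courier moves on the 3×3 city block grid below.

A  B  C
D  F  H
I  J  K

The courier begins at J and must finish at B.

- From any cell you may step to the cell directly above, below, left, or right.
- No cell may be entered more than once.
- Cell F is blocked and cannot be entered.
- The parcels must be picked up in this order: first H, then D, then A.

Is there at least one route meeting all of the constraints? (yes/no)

no

Even ignoring the required order, no revisit-free route from J to B manages to pass through all of H, D, and A: branching out from J, every path either misses one of them or, having collected them, can no longer reach B without re-entering a cell.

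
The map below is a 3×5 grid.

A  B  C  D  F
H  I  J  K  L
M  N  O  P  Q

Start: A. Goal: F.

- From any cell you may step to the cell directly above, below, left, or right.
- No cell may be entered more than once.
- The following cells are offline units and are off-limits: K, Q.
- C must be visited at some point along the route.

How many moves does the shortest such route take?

4

Any route passes through C somewhere between A and F. Summing Manhattan distances along the two legs (A → C → F) gives a lower bound of 2 + 2 = 4 moves.
A route of 4 moves achieves this: A → B → C → D → F.
Since 4 matches the lower bound, it is optimal.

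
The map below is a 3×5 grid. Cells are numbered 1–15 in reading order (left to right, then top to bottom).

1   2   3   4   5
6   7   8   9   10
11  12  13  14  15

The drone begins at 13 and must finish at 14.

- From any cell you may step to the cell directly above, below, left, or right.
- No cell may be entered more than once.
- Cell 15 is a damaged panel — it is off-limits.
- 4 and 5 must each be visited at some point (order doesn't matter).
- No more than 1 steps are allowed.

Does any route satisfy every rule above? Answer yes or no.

Even ignoring the no-revisit rule, getting from 13 to 14, taking the cheapest ordering 13 → 4 → 5 → 14 needs at least 3 + 1 + 3 = 7 moves (Manhattan distance per leg), which exceeds the 1-move limit.

no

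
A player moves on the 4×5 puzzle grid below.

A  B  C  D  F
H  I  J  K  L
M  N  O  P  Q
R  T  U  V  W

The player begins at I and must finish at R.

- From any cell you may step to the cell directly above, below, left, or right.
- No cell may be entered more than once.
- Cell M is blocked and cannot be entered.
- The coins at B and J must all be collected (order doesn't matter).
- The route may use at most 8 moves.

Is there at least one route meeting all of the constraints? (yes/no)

yes

One route that works: I → B → C → J → O → U → T → R.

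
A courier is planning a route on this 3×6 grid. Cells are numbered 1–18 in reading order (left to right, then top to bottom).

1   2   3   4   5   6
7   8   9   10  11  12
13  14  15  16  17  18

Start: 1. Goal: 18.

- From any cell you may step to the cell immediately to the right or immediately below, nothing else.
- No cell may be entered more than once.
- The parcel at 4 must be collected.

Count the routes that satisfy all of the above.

6

A right/down-only route from 1 to 18 makes exactly 2 down-moves and 5 right-moves in some order.
With no other constraints that would be C(7,2) = 21 routes.
Split at 4 and multiply the segment counts: 1→4: 1; 4→18: 6; product = 6.
That gives 6 routes.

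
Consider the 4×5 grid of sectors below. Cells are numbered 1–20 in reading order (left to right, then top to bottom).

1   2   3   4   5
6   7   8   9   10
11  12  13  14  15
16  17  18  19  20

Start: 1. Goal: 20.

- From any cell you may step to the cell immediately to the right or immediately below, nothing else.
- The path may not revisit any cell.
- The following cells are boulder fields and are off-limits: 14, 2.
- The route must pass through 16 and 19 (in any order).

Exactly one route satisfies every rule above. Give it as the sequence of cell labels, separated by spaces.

1 6 11 16 17 18 19 20

Moves only go right or down, so the column and row indices never decrease.
Route from 1: down 3 to 16, right 4 to 20 — 7 moves in all.
Check: all required cells visited.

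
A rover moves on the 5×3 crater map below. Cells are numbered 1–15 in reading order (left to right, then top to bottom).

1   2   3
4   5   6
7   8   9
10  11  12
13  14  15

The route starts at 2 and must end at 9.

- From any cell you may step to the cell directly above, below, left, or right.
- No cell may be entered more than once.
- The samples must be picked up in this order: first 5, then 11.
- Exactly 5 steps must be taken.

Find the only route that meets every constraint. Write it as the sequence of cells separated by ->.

2 -> 5 -> 8 -> 11 -> 12 -> 9

The waypoints must appear in the order 5, 11, with no cell reused.
Route from 2: down 3 to 11, right 1 to 12, up 1 to 9 — 5 moves in all.
Check: order respected (5 at step 1, 11 at step 3); 5 moves as required.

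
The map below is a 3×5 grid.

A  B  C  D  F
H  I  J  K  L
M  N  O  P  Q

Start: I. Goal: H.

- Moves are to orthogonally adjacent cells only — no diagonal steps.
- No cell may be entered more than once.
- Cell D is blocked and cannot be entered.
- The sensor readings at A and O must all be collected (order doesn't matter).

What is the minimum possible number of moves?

7

Any route passes through A and O in some order between I and H. Summing Manhattan distances along each leg and taking the cheapest ordering (I → O → A → H) gives a lower bound of 2 + 4 + 1 = 7 moves.
A route of 7 moves achieves this: I → N → O → J → C → B → A → H.
Since 7 matches the lower bound, it is optimal.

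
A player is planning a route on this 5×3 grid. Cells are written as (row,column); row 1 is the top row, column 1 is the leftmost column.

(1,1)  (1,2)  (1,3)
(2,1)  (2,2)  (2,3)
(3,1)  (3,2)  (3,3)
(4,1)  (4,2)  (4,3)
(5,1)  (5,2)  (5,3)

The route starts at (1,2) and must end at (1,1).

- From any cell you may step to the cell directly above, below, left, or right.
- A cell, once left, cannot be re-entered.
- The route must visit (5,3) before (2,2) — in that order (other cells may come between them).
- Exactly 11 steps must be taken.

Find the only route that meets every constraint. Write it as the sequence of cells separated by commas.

The waypoints must appear in the order (5,3), (2,2), with no cell reused.
Route from (1,2): right 1 to (1,3), down 4 to (5,3), left 1 to (5,2), up 3 to (2,2), left 1 to (2,1), up 1 to (1,1) — 11 moves in all.
Check: order respected ((5,3) at step 5, (2,2) at step 9); 11 moves as required.

(1,2), (1,3), (2,3), (3,3), (4,3), (5,3), (5,2), (4,2), (3,2), (2,2), (2,1), (1,1)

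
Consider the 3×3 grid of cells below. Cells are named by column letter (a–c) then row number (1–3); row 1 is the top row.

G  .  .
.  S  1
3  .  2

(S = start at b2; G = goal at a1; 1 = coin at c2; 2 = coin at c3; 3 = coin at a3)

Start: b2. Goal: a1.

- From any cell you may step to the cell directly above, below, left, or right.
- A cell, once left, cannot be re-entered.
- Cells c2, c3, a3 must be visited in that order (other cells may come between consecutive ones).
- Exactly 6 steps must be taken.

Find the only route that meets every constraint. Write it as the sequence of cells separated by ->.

b2 -> c2 -> c3 -> b3 -> a3 -> a2 -> a1

The waypoints must appear in the order c2, c3, a3, with no cell reused.
Route from b2: right to c2, down to c3, 2× left (reaching a3), 2× up (reaching a1) — 6 moves in all.
Check: order respected (1 at step 1, 2 at step 2, 3 at step 4); 6 moves as required.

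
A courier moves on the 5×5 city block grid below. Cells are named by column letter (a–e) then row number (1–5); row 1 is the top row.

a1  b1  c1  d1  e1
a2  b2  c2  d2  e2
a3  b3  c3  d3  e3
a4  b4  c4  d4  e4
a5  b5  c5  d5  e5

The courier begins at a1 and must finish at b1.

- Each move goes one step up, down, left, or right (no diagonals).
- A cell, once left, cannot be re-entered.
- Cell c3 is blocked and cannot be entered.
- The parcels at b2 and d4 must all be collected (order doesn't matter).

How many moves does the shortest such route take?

Any route passes through b2 and d4 in some order between a1 and b1. Summing Manhattan distances along each leg and taking the cheapest ordering (a1 → b2 → d4 → b1) gives a lower bound of 2 + 4 + 5 = 11 moves.
A route of 11 moves achieves this: a1 → a2 → a3 → a4 → b4 → c4 → d4 → d3 → d2 → c2 → b2 → b1.
Since 11 matches the lower bound, it is optimal.

11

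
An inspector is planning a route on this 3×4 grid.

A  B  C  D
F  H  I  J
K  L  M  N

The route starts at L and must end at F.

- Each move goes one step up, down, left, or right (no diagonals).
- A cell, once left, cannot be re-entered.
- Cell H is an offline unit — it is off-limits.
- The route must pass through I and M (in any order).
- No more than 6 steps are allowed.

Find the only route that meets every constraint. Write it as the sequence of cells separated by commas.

The budget equals the shortest possible length, so every move has to be on a shortest route through the required cells.
Route from L: right to M, 2× up (reaching C), 2× left (reaching A), down to F — 6 moves in all.
Check: all required cells visited; 6 ≤ 6 moves.

L, M, I, C, B, A, F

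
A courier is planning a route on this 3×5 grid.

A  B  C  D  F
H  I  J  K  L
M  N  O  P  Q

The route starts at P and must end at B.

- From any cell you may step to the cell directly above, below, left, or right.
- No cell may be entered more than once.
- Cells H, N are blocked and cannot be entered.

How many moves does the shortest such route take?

The Manhattan distance from P to B is |3−1| + |4−2| = 4, so at least 4 moves are needed.
A route of 4 moves achieves this: P → K → D → C → B.
Since 4 matches the lower bound, it is optimal.

4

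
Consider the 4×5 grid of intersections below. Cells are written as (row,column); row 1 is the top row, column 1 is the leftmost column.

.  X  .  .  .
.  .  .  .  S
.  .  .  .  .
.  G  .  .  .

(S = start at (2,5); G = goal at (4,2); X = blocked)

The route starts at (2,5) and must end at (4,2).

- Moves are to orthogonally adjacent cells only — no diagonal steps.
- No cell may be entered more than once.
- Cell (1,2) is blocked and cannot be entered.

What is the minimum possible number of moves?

5

The Manhattan distance from (2,5) to (4,2) is |2−4| + |5−2| = 5, so at least 5 moves are needed.
A route of 5 moves achieves this: (2,5) → (3,5) → (4,5) → (4,4) → (4,3) → (4,2).
Since 5 matches the lower bound, it is optimal.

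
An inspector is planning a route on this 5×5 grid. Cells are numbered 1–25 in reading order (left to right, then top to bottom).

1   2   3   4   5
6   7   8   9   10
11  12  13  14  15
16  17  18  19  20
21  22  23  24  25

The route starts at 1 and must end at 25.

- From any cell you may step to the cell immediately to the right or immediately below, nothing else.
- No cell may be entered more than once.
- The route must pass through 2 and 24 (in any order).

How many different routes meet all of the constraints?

15

A right/down-only route from 1 to 25 makes exactly 4 down-moves and 4 right-moves in some order.
With no other constraints that would be C(8,4) = 70 routes.
A monotone route can only reach the required cells in the order 2, 24, so split there and multiply the segment counts: 1→2: 1; 2→24: 15; 24→25: 1; product = 15.
That gives 15 routes.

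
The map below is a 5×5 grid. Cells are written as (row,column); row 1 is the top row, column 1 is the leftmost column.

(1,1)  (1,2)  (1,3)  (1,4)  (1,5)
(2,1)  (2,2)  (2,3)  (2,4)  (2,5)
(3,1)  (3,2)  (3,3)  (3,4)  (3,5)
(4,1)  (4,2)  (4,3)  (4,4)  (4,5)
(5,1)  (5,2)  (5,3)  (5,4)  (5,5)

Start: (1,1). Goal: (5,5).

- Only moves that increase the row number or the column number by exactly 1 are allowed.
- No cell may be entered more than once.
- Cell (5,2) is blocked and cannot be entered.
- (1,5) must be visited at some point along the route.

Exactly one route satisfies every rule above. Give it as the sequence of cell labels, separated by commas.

(1,1), (1,2), (1,3), (1,4), (1,5), (2,5), (3,5), (4,5), (5,5)

Moves only go right or down, so the column and row indices never decrease.
Route from (1,1): right 4 to (1,5), down 4 to (5,5) — 8 moves in all.
Check: all required cells visited.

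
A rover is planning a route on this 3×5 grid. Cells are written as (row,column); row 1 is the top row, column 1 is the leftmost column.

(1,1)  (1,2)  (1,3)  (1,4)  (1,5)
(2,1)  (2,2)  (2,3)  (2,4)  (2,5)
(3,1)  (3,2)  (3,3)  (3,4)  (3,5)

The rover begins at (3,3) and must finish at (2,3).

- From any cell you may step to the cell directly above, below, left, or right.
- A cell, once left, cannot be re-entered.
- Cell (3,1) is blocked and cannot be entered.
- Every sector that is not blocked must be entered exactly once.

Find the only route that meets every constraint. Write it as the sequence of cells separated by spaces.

(3,3) (3,2) (2,2) (2,1) (1,1) (1,2) (1,3) (1,4) (1,5) (2,5) (3,5) (3,4) (2,4) (2,3)

Need to visit all 14 open cells exactly once, starting at (3,3) and ending at (2,3).
Route from (3,3): left to (3,2), up to (2,2), left to (2,1), up to (1,1), 4× right (reaching (1,5)), 2× down (reaching (3,5)), left to (3,4), up to (2,4), left to (2,3) — 13 moves in all.
Check: all 14 open cells covered.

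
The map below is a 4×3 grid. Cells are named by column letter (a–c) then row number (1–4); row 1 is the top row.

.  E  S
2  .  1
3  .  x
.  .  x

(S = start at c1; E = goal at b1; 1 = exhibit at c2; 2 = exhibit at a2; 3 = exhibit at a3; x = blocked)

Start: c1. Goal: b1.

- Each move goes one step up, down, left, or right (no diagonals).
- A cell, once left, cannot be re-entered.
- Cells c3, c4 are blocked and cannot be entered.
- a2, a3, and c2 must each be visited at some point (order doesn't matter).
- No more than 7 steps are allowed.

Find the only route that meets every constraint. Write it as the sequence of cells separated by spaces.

c1 c2 b2 b3 a3 a2 a1 b1

Any route must reach a2, a3, and c2 and still end at b1 within 7 moves, so the order of the required stops is forced.
Route from c1: down 1 to c2, left 1 to b2, down 1 to b3, left 1 to a3, up 2 to a1, right 1 to b1 — 7 moves in all.
Check: all required cells visited; 7 ≤ 7 moves.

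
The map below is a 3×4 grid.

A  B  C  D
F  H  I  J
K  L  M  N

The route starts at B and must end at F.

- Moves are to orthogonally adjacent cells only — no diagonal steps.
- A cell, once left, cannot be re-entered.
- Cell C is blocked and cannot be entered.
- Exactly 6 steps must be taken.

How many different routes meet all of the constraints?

Need simple routes of exactly 6 moves from B to F (Manhattan distance 2, so 2 moves are spent on a detour and 2 undoing it).
Enumerating: B H I M L K F.
That gives 1 route.

1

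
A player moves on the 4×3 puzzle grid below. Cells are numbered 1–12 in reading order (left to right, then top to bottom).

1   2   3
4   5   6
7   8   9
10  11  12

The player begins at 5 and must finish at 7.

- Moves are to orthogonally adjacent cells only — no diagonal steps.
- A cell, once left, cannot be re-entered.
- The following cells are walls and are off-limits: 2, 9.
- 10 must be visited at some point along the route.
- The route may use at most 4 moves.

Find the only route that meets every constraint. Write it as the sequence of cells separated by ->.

5 -> 8 -> 11 -> 10 -> 7

The 4-move cap with required stops at 10 leaves no slack for detours.
Route from 5: down 2 to 11, left 1 to 10, up 1 to 7 — 4 moves in all.
Check: all required cells visited; 4 ≤ 4 moves.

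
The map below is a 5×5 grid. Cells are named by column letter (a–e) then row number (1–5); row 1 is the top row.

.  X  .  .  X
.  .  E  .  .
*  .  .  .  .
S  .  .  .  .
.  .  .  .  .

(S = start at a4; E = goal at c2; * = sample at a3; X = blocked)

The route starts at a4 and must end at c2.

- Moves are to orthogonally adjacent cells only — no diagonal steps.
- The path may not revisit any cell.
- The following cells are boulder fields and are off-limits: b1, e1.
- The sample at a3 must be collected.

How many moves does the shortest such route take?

Any route passes through a3 somewhere between a4 and c2. Summing Manhattan distances along the two legs (a4 → a3 → c2) gives a lower bound of 1 + 3 = 4 moves.
A route of 4 moves achieves this: a4 → a3 → a2 → b2 → c2.
Since 4 matches the lower bound, it is optimal.

4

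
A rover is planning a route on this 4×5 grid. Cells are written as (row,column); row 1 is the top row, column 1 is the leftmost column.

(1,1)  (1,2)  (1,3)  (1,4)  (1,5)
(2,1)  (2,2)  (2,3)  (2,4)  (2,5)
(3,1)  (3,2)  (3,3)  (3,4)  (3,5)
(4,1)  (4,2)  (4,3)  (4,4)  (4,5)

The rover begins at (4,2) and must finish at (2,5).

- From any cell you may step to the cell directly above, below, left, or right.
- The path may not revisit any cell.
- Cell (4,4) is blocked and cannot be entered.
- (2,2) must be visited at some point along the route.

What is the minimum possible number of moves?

Any route passes through (2,2) somewhere between (4,2) and (2,5). Summing Manhattan distances along the two legs ((4,2) → (2,2) → (2,5)) gives a lower bound of 2 + 3 = 5 moves.
A route of 5 moves achieves this: (4,2) → (3,2) → (2,2) → (2,3) → (2,4) → (2,5).
Since 5 matches the lower bound, it is optimal.

5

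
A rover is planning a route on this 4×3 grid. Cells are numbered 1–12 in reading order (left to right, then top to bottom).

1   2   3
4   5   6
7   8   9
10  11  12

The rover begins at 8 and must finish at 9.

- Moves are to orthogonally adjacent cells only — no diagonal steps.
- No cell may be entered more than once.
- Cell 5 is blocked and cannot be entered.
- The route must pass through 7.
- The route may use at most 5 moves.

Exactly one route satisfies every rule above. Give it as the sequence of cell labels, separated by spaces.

The 5-move cap with required stops at 7 leaves no slack for detours.
Route from 8: left 1 to 7, down 1 to 10, right 2 to 12, up 1 to 9 — 5 moves in all.
Check: all required cells visited; 5 ≤ 5 moves.

8 7 10 11 12 9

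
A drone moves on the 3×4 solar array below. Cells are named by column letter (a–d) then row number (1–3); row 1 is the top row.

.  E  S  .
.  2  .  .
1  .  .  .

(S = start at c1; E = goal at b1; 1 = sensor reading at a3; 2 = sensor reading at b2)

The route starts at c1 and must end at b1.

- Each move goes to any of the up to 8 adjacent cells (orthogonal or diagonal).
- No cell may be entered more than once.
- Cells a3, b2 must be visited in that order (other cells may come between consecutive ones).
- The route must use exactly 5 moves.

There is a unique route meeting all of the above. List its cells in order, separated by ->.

The waypoints must appear in the order a3, b2, with no cell reused.
Route from c1: down 1 to c2, down-left 1 to b3, left 1 to a3, up-right 1 to b2, up 1 to b1 — 5 moves in all.
Check: order respected (1 at step 3, 2 at step 4); 5 moves as required.

c1 -> c2 -> b3 -> a3 -> b2 -> b1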